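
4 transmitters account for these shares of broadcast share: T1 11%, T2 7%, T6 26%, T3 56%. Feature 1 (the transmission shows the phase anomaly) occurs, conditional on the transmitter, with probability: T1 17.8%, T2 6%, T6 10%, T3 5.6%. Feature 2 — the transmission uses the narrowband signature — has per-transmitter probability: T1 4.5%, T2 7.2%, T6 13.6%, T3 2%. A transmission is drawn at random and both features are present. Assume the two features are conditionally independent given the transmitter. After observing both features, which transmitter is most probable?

T6

Unnormalized posteriors (prior × likelihood):
  T1: 0.11 × 0.178 × 0.045 = 0.0008811
  T2: 0.07 × 0.06 × 0.072 = 0.0003024
  T6: 0.26 × 0.1 × 0.136 = 0.003536
  T3: 0.56 × 0.056 × 0.02 = 0.0006272
Sum = 0.0053467.
Largest term belongs to T6, so T6 is most probable.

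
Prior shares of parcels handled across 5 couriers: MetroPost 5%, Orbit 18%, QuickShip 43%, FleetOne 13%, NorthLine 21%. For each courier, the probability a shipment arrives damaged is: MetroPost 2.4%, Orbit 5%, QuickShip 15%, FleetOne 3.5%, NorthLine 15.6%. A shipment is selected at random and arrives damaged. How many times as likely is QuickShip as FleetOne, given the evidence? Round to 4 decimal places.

14.1758

Compute prior × likelihood for every hypothesis:
  MetroPost: 0.05 × 0.024 = 0.0012
  Orbit: 0.18 × 0.05 = 0.009
  QuickShip: 0.43 × 0.15 = 0.0645
  FleetOne: 0.13 × 0.035 = 0.00455
  NorthLine: 0.21 × 0.156 = 0.03276
Total = 0.11201.
The ratio is 0.0645 / 0.00455 (the normalizer cancels) = 14.1758.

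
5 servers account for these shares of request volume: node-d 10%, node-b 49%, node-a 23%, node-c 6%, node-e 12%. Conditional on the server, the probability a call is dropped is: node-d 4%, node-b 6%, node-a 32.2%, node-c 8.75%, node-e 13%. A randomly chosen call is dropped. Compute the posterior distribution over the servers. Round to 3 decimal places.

Compute prior × likelihood for every hypothesis:
  node-d: 0.1 × 0.04 = 0.004
  node-b: 0.49 × 0.06 = 0.0294
  node-a: 0.23 × 0.322 = 0.07406
  node-c: 0.06 × 0.0875 = 0.00525
  node-e: 0.12 × 0.13 = 0.0156
Normalizing constant = 0.12831.
P(node-d | dropped) = 0.004/0.12831 ≈ 0.031
P(node-b | dropped) = 0.0294/0.12831 ≈ 0.229
P(node-a | dropped) = 0.07406/0.12831 ≈ 0.577
P(node-c | dropped) = 0.00525/0.12831 ≈ 0.041
P(node-e | dropped) = 0.0156/0.12831 ≈ 0.122

node-d 0.031, node-b 0.229, node-a 0.577, node-c 0.041, node-e 0.122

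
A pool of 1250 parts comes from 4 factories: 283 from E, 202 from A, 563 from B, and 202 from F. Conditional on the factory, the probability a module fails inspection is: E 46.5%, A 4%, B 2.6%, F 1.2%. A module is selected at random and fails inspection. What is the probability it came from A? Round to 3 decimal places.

0.052

Compute prior × likelihood for every hypothesis:
  E: 0.2264 × 0.465 = 0.105276
  A: 0.1616 × 0.04 = 0.006464
  B: 0.4504 × 0.026 = 0.0117104
  F: 0.1616 × 0.012 = 0.0019392
Normalizing constant = 0.1253896.
P(A | evidence) = 0.006464 / 0.1253896 ≈ 0.052.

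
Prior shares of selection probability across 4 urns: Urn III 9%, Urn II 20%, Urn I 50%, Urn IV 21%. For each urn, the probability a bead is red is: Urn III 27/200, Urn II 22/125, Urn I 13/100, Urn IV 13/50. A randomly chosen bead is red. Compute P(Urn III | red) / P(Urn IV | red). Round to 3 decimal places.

Compute prior × likelihood for every hypothesis:
  Urn III: 0.09 × 0.135 = 0.01215
  Urn II: 0.2 × 0.176 = 0.0352
  Urn I: 0.5 × 0.13 = 0.065
  Urn IV: 0.21 × 0.26 = 0.0546
Total = 0.16695.
The ratio is 0.01215 / 0.0546 (the normalizer cancels) = 0.223.

0.223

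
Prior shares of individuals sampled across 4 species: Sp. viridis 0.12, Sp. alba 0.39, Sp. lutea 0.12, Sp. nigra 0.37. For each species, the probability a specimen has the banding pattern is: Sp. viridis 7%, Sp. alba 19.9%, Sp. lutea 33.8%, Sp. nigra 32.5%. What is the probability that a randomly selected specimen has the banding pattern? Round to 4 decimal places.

By Bayes' rule, posterior ∝ prior × likelihood:
  Sp. viridis: 0.12 × 0.07 = 0.0084
  Sp. alba: 0.39 × 0.199 = 0.07761
  Sp. lutea: 0.12 × 0.338 = 0.04056
  Sp. nigra: 0.37 × 0.325 = 0.12025
P(banded) = 0.0084 + 0.07761 + 0.04056 + 0.12025 = 0.24682 → 0.2468.

0.2468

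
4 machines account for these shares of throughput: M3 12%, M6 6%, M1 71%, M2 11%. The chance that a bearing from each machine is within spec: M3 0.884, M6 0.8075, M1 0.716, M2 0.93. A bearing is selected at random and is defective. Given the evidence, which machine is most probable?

M1

Taking complements, P(defective | each) = M3 0.116, M6 0.1925, M1 0.284, M2 0.07.
Prior × likelihood for each hypothesis:
  M3: 0.12 × 0.116 = 0.01392
  M6: 0.06 × 0.1925 = 0.01155
  M1: 0.71 × 0.284 = 0.20164
  M2: 0.11 × 0.07 = 0.0077
Total = 0.23481.
Largest term belongs to M1, so M1 is most probable.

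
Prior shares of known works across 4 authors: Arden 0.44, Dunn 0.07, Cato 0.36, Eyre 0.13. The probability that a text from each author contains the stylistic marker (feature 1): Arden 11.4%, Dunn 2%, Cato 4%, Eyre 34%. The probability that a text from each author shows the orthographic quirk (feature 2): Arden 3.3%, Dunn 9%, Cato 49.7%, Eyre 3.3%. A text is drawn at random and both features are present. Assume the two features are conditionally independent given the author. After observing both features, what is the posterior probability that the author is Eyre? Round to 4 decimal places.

By Bayes' rule, posterior ∝ prior × likelihood:
  Arden: 0.44 × 0.114 × 0.033 = 0.00165528
  Dunn: 0.07 × 0.02 × 0.09 = 0.000126
  Cato: 0.36 × 0.04 × 0.497 = 0.0071568
  Eyre: 0.13 × 0.34 × 0.033 = 0.0014586
Normalizing constant = 0.01039668.
P(Eyre | evidence) = 0.0014586 / 0.01039668 ≈ 0.1403.

0.1403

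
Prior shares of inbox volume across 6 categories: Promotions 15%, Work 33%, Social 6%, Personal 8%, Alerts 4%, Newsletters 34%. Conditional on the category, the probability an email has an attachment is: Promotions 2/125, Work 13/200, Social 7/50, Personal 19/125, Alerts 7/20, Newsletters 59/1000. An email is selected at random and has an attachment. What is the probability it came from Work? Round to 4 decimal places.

0.2734

By Bayes' rule, posterior ∝ prior × likelihood:
  Promotions: 0.15 × 0.016 = 0.0024
  Work: 0.33 × 0.065 = 0.02145
  Social: 0.06 × 0.14 = 0.0084
  Personal: 0.08 × 0.152 = 0.01216
  Alerts: 0.04 × 0.35 = 0.014
  Newsletters: 0.34 × 0.059 = 0.02006
Total = 0.07847.
P(Work | evidence) = 0.02145 / 0.07847 ≈ 0.2734.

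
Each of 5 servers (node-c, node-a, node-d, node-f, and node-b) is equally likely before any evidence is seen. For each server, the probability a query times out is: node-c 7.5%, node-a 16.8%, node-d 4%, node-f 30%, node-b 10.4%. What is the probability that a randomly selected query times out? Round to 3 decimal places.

0.137

With a uniform prior (1/5 each), posterior ∝ likelihood:
  node-c: 0.075
  node-a: 0.168
  node-d: 0.04
  node-f: 0.3
  node-b: 0.104
P(timeout) = (1/5) × (0.075 + 0.168 + 0.04 + 0.3 + 0.104) = 0.687/5 ≈ 0.137.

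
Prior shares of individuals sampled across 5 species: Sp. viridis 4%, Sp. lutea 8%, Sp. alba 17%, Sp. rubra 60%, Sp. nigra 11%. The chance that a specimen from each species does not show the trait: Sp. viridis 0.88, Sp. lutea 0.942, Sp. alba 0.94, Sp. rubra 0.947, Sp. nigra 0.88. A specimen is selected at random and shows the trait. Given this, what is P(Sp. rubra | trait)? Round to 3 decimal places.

0.492

Taking complements, P(trait | each) = Sp. viridis 0.12, Sp. lutea 0.058, Sp. alba 0.06, Sp. rubra 0.053, Sp. nigra 0.12.
By Bayes' rule, posterior ∝ prior × likelihood:
  Sp. viridis: 0.04 × 0.12 = 0.0048
  Sp. lutea: 0.08 × 0.058 = 0.00464
  Sp. alba: 0.17 × 0.06 = 0.0102
  Sp. rubra: 0.6 × 0.053 = 0.0318
  Sp. nigra: 0.11 × 0.12 = 0.0132
Total = 0.06464.
P(Sp. rubra | evidence) = 0.0318 / 0.06464 ≈ 0.492.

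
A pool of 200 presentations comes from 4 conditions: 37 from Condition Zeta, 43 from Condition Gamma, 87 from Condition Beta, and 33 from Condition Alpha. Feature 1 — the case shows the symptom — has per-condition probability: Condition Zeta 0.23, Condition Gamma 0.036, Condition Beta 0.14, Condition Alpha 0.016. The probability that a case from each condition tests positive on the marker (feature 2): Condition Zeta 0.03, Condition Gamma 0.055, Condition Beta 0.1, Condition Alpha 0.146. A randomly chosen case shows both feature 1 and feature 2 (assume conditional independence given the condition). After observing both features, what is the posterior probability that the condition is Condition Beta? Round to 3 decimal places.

Compute prior × likelihood for every hypothesis:
  Condition Zeta: 0.185 × 0.23 × 0.03 = 0.0012765
  Condition Gamma: 0.215 × 0.036 × 0.055 = 0.0004257
  Condition Beta: 0.435 × 0.14 × 0.1 = 0.00609
  Condition Alpha: 0.165 × 0.016 × 0.146 = 0.00038544
Sum = 0.00817764.
P(Condition Beta | evidence) = 0.00609 / 0.00817764 ≈ 0.745.

0.745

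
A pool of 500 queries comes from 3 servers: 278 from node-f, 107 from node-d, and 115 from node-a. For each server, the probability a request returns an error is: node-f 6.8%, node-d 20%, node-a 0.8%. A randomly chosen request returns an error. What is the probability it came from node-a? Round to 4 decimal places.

Unnormalized posteriors (prior × likelihood):
  node-f: 0.556 × 0.068 = 0.037808
  node-d: 0.214 × 0.2 = 0.0428
  node-a: 0.23 × 0.008 = 0.00184
Total = 0.082448.
P(node-a | evidence) = 0.00184 / 0.082448 ≈ 0.0223.

0.0223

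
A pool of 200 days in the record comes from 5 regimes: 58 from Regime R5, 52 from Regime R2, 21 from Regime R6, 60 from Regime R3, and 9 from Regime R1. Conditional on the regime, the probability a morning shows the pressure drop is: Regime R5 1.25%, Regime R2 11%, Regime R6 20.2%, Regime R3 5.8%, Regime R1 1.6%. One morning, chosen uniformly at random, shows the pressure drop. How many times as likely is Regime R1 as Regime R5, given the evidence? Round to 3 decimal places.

0.199

Compute prior × likelihood for every hypothesis:
  Regime R5: 0.29 × 0.0125 = 0.003625
  Regime R2: 0.26 × 0.11 = 0.0286
  Regime R6: 0.105 × 0.202 = 0.02121
  Regime R3: 0.3 × 0.058 = 0.0174
  Regime R1: 0.045 × 0.016 = 0.00072
Normalizing constant = 0.071555.
The ratio is 0.00072 / 0.003625 (the normalizer cancels) = 0.199.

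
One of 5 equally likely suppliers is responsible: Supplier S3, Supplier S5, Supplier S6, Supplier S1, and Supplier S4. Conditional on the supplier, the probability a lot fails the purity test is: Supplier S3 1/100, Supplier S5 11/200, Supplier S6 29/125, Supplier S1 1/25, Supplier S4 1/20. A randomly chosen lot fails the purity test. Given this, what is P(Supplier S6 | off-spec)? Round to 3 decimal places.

Since the prior is uniform, the posterior is proportional to the likelihood:
  Supplier S3: 0.01
  Supplier S5: 0.055
  Supplier S6: 0.232
  Supplier S1: 0.04
  Supplier S4: 0.05
Sum = 0.387.
P(Supplier S6 | evidence) = 0.232 / 0.387 ≈ 0.599.

0.599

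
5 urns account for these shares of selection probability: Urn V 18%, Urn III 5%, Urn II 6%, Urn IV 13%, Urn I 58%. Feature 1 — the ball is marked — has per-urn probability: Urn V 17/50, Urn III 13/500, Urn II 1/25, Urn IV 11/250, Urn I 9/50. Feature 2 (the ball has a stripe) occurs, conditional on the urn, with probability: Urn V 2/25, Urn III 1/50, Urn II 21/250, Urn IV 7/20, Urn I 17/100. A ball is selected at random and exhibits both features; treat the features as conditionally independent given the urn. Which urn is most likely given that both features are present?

Unnormalized posteriors (prior × likelihood):
  Urn V: 0.18 × 0.34 × 0.08 = 0.004896
  Urn III: 0.05 × 0.026 × 0.02 = 0.000026
  Urn II: 0.06 × 0.04 × 0.084 = 0.0002016
  Urn IV: 0.13 × 0.044 × 0.35 = 0.002002
  Urn I: 0.58 × 0.18 × 0.17 = 0.017748
Normalizing constant = 0.0248736.
Largest term belongs to Urn I, so Urn I is most probable.

Urn I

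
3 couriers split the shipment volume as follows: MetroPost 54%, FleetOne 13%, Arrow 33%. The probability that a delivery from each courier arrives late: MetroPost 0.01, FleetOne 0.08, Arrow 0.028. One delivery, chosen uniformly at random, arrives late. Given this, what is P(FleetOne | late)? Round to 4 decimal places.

By Bayes' rule, posterior ∝ prior × likelihood:
  MetroPost: 0.54 × 0.01 = 0.0054
  FleetOne: 0.13 × 0.08 = 0.0104
  Arrow: 0.33 × 0.028 = 0.00924
Total = 0.02504.
P(FleetOne | evidence) = 0.0104 / 0.02504 ≈ 0.4153.

0.4153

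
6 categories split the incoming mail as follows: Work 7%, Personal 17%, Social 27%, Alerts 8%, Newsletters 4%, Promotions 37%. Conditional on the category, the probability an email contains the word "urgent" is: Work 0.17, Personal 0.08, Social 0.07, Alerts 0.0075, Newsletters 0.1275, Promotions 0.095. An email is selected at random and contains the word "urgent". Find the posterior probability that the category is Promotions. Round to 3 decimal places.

0.412

By Bayes' rule, posterior ∝ prior × likelihood:
  Work: 0.07 × 0.17 = 0.0119
  Personal: 0.17 × 0.08 = 0.0136
  Social: 0.27 × 0.07 = 0.0189
  Alerts: 0.08 × 0.0075 = 0.0006
  Newsletters: 0.04 × 0.1275 = 0.0051
  Promotions: 0.37 × 0.095 = 0.03515
Normalizing constant = 0.08525.
P(Promotions | evidence) = 0.03515 / 0.08525 ≈ 0.412.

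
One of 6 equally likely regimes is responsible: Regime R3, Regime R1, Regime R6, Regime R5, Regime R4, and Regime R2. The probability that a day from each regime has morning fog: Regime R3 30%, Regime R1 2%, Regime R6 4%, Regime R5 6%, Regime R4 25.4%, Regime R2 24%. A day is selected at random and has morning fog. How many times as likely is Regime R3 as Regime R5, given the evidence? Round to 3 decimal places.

5.000

Since the prior is uniform, the posterior is proportional to the likelihood:
  Regime R3: 0.3
  Regime R1: 0.02
  Regime R6: 0.04
  Regime R5: 0.06
  Regime R4: 0.254
  Regime R2: 0.24
Sum = 0.914.
The ratio is 0.3 / 0.06 (the normalizer cancels) = 5.000.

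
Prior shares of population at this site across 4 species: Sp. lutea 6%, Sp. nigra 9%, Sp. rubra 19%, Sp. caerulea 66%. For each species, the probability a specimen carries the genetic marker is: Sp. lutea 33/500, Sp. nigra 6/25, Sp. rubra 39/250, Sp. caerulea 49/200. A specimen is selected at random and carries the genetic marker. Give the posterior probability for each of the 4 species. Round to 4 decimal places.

Sp. lutea 0.0183, Sp. nigra 0.0996, Sp. rubra 0.1367, Sp. caerulea 0.7455

Unnormalized posteriors (prior × likelihood):
  Sp. lutea: 0.06 × 0.066 = 0.00396
  Sp. nigra: 0.09 × 0.24 = 0.0216
  Sp. rubra: 0.19 × 0.156 = 0.02964
  Sp. caerulea: 0.66 × 0.245 = 0.1617
Total = 0.2169.
P(Sp. lutea | marker) = 0.00396/0.2169 ≈ 0.0183
P(Sp. nigra | marker) = 0.0216/0.2169 ≈ 0.0996
P(Sp. rubra | marker) = 0.02964/0.2169 ≈ 0.1367
P(Sp. caerulea | marker) = 0.1617/0.2169 ≈ 0.7455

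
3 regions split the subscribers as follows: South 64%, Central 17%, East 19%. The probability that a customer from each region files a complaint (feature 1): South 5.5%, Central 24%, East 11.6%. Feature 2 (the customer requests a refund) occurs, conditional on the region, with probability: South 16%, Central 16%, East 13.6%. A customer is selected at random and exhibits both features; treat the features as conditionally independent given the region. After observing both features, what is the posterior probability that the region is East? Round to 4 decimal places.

Compute prior × likelihood for every hypothesis:
  South: 0.64 × 0.055 × 0.16 = 0.005632
  Central: 0.17 × 0.24 × 0.16 = 0.006528
  East: 0.19 × 0.116 × 0.136 = 0.00299744
Normalizing constant = 0.01515744.
P(East | evidence) = 0.00299744 / 0.01515744 ≈ 0.1978.

0.1978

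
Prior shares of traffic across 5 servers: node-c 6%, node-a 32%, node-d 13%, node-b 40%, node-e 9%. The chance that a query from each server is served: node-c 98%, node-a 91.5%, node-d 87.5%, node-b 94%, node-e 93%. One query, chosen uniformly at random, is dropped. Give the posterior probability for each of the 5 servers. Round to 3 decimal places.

Taking complements, P(dropped | each) = node-c 0.02, node-a 0.085, node-d 0.125, node-b 0.06, node-e 0.07.
Compute prior × likelihood for every hypothesis:
  node-c: 0.06 × 0.02 = 0.0012
  node-a: 0.32 × 0.085 = 0.0272
  node-d: 0.13 × 0.125 = 0.01625
  node-b: 0.4 × 0.06 = 0.024
  node-e: 0.09 × 0.07 = 0.0063
Total = 0.07495.
P(node-c | dropped) = 0.0012/0.07495 ≈ 0.016
P(node-a | dropped) = 0.0272/0.07495 ≈ 0.363
P(node-d | dropped) = 0.01625/0.07495 ≈ 0.217
P(node-b | dropped) = 0.024/0.07495 ≈ 0.320
P(node-e | dropped) = 0.0063/0.07495 ≈ 0.084

node-c 0.016, node-a 0.363, node-d 0.217, node-b 0.320, node-e 0.084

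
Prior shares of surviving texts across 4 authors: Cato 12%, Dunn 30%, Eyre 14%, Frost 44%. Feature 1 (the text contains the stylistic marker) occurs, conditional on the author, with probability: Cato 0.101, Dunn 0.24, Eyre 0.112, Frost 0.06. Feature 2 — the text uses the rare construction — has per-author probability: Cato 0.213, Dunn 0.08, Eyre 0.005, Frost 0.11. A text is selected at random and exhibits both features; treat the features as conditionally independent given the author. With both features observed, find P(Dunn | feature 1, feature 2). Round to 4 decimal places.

Compute prior × likelihood for every hypothesis:
  Cato: 0.12 × 0.101 × 0.213 = 0.00258156
  Dunn: 0.3 × 0.24 × 0.08 = 0.00576
  Eyre: 0.14 × 0.112 × 0.005 = 0.0000784
  Frost: 0.44 × 0.06 × 0.11 = 0.002904
Normalizing constant = 0.01132396.
P(Dunn | evidence) = 0.00576 / 0.01132396 ≈ 0.5087.

0.5087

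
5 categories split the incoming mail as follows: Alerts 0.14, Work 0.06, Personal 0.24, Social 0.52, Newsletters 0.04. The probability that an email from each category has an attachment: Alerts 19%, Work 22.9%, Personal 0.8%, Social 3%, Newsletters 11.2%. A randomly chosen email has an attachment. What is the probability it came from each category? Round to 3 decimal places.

Alerts 0.427, Work 0.220, Personal 0.031, Social 0.250, Newsletters 0.072

Unnormalized posteriors (prior × likelihood):
  Alerts: 0.14 × 0.19 = 0.0266
  Work: 0.06 × 0.229 = 0.01374
  Personal: 0.24 × 0.008 = 0.00192
  Social: 0.52 × 0.03 = 0.0156
  Newsletters: 0.04 × 0.112 = 0.00448
Sum = 0.06234.
P(Alerts | attachment) = 0.0266/0.06234 ≈ 0.427
P(Work | attachment) = 0.01374/0.06234 ≈ 0.220
P(Personal | attachment) = 0.00192/0.06234 ≈ 0.031
P(Social | attachment) = 0.0156/0.06234 ≈ 0.250
P(Newsletters | attachment) = 0.00448/0.06234 ≈ 0.072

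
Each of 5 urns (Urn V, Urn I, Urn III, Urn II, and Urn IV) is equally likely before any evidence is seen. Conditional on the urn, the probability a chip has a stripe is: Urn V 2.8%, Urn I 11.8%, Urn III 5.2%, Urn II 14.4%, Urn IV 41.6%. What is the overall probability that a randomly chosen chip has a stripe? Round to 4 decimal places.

0.1516

Since the prior is uniform, the posterior is proportional to the likelihood:
  Urn V: 0.028
  Urn I: 0.118
  Urn III: 0.052
  Urn II: 0.144
  Urn IV: 0.416
P(striped) = (1/5) × (0.028 + 0.118 + 0.052 + 0.144 + 0.416) = 0.758/5 ≈ 0.1516.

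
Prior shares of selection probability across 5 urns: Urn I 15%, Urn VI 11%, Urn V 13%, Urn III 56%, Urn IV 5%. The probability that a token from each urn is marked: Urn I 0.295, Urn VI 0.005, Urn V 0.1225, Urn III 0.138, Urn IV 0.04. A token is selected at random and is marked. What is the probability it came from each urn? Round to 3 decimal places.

Urn I 0.316, Urn VI 0.004, Urn V 0.114, Urn III 0.552, Urn IV 0.014

Compute prior × likelihood for every hypothesis:
  Urn I: 0.15 × 0.295 = 0.04425
  Urn VI: 0.11 × 0.005 = 0.00055
  Urn V: 0.13 × 0.1225 = 0.015925
  Urn III: 0.56 × 0.138 = 0.07728
  Urn IV: 0.05 × 0.04 = 0.002
Total = 0.140005.
P(Urn I | marked) = 0.04425/0.140005 ≈ 0.316
P(Urn VI | marked) = 0.00055/0.140005 ≈ 0.004
P(Urn V | marked) = 0.015925/0.140005 ≈ 0.114
P(Urn III | marked) = 0.07728/0.140005 ≈ 0.552
P(Urn IV | marked) = 0.002/0.140005 ≈ 0.014
(Check: 0.316+0.004+0.114+0.552+0.014 = 1.000.)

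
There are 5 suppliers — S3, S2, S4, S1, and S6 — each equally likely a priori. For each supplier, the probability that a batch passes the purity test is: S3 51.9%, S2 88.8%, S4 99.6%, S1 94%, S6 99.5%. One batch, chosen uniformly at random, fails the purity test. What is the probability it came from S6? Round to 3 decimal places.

Taking complements, P(off-spec | each) = S3 0.481, S2 0.112, S4 0.004, S1 0.06, S6 0.005.
With a uniform prior (1/5 each), posterior ∝ likelihood:
  S3: 0.481
  S2: 0.112
  S4: 0.004
  S1: 0.06
  S6: 0.005
Normalizing constant = 0.662.
P(S6 | evidence) = 0.005 / 0.662 ≈ 0.008.

0.008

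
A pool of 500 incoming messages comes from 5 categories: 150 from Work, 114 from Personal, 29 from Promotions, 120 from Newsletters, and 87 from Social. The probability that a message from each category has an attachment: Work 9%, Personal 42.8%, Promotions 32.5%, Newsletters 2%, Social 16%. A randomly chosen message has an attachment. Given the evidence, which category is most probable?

Unnormalized posteriors (prior × likelihood):
  Work: 0.3 × 0.09 = 0.027
  Personal: 0.228 × 0.428 = 0.097584
  Promotions: 0.058 × 0.325 = 0.01885
  Newsletters: 0.24 × 0.02 = 0.0048
  Social: 0.174 × 0.16 = 0.02784
Total = 0.176074.
Largest term belongs to Personal, so Personal is most probable.

Personal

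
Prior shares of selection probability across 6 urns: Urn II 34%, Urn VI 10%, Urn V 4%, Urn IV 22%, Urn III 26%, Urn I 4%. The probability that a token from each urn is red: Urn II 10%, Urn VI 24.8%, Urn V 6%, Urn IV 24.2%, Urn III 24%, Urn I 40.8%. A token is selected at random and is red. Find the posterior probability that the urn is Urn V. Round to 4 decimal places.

Compute prior × likelihood for every hypothesis:
  Urn II: 0.34 × 0.1 = 0.034
  Urn VI: 0.1 × 0.248 = 0.0248
  Urn V: 0.04 × 0.06 = 0.0024
  Urn IV: 0.22 × 0.242 = 0.05324
  Urn III: 0.26 × 0.24 = 0.0624
  Urn I: 0.04 × 0.408 = 0.01632
Sum = 0.19316.
P(Urn V | evidence) = 0.0024 / 0.19316 ≈ 0.0124.

0.0124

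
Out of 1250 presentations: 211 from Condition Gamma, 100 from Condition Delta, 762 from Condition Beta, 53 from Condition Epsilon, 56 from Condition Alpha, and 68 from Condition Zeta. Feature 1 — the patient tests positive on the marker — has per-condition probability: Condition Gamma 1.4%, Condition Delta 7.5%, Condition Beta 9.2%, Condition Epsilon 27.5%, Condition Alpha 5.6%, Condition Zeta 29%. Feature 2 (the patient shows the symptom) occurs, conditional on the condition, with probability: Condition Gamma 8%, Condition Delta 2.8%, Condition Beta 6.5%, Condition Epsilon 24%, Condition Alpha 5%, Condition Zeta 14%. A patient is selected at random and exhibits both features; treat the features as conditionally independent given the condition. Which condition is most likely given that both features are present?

By Bayes' rule, posterior ∝ prior × likelihood:
  Condition Gamma: 0.1688 × 0.014 × 0.08 = 0.000189056
  Condition Delta: 0.08 × 0.075 × 0.028 = 0.000168
  Condition Beta: 0.6096 × 0.092 × 0.065 = 0.003645408
  Condition Epsilon: 0.0424 × 0.275 × 0.24 = 0.0027984
  Condition Alpha: 0.0448 × 0.056 × 0.05 = 0.00012544
  Condition Zeta: 0.0544 × 0.29 × 0.14 = 0.00220864
Normalizing constant = 0.009134944.
Largest term belongs to Condition Beta, so Condition Beta is most probable.

Condition Beta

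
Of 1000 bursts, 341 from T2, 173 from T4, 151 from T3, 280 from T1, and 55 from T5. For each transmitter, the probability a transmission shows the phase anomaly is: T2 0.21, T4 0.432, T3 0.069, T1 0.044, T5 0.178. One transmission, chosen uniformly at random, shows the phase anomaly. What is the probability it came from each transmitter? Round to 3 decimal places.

Prior × likelihood for each hypothesis:
  T2: 0.341 × 0.21 = 0.07161
  T4: 0.173 × 0.432 = 0.074736
  T3: 0.151 × 0.069 = 0.010419
  T1: 0.28 × 0.044 = 0.01232
  T5: 0.055 × 0.178 = 0.00979
Total = 0.178875.
P(T2 | anomaly) = 0.07161/0.178875 ≈ 0.400
P(T4 | anomaly) = 0.074736/0.178875 ≈ 0.418
P(T3 | anomaly) = 0.010419/0.178875 ≈ 0.058
P(T1 | anomaly) = 0.01232/0.178875 ≈ 0.069
P(T5 | anomaly) = 0.00979/0.178875 ≈ 0.055

T2 0.400, T4 0.418, T3 0.058, T1 0.069, T5 0.055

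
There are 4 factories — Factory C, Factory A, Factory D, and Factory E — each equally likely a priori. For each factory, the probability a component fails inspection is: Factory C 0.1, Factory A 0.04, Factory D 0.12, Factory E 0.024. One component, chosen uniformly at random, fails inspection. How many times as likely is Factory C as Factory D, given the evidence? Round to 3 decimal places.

0.833

With a uniform prior (1/4 each), posterior ∝ likelihood:
  Factory C: 0.1
  Factory A: 0.04
  Factory D: 0.12
  Factory E: 0.024
Sum = 0.284.
The ratio is 0.1 / 0.12 (the normalizer cancels) = 0.833.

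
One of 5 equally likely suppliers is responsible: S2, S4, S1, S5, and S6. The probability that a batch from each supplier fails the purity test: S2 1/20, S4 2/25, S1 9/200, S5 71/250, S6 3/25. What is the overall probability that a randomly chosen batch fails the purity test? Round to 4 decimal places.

0.1158

With a uniform prior (1/5 each), posterior ∝ likelihood:
  S2: 0.05
  S4: 0.08
  S1: 0.045
  S5: 0.284
  S6: 0.12
P(off-spec) = (1/5) × (0.05 + 0.08 + 0.045 + 0.284 + 0.12) = 0.579/5 ≈ 0.1158.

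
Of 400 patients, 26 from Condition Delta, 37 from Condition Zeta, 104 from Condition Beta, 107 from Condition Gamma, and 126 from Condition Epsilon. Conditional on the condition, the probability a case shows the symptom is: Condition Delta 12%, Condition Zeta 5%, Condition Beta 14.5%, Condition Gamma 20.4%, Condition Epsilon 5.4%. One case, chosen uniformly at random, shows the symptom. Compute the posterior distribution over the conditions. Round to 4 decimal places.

By Bayes' rule, posterior ∝ prior × likelihood:
  Condition Delta: 0.065 × 0.12 = 0.0078
  Condition Zeta: 0.0925 × 0.05 = 0.004625
  Condition Beta: 0.26 × 0.145 = 0.0377
  Condition Gamma: 0.2675 × 0.204 = 0.05457
  Condition Epsilon: 0.315 × 0.054 = 0.01701
Normalizing constant = 0.121705.
P(Condition Delta | symptomatic) = 0.0078/0.121705 ≈ 0.0641
P(Condition Zeta | symptomatic) = 0.004625/0.121705 ≈ 0.0380
P(Condition Beta | symptomatic) = 0.0377/0.121705 ≈ 0.3098
P(Condition Gamma | symptomatic) = 0.05457/0.121705 ≈ 0.4484
P(Condition Epsilon | symptomatic) = 0.01701/0.121705 ≈ 0.1398

Condition Delta 0.0641, Condition Zeta 0.0380, Condition Beta 0.3098, Condition Gamma 0.4484, Condition Epsilon 0.1398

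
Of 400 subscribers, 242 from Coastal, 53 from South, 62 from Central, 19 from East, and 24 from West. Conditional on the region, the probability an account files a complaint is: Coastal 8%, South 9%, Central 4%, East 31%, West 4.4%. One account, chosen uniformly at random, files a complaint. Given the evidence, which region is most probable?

By Bayes' rule, posterior ∝ prior × likelihood:
  Coastal: 0.605 × 0.08 = 0.0484
  South: 0.1325 × 0.09 = 0.011925
  Central: 0.155 × 0.04 = 0.0062
  East: 0.0475 × 0.31 = 0.014725
  West: 0.06 × 0.044 = 0.00264
Normalizing constant = 0.08389.
Largest term belongs to Coastal, so Coastal is most probable.

Coastal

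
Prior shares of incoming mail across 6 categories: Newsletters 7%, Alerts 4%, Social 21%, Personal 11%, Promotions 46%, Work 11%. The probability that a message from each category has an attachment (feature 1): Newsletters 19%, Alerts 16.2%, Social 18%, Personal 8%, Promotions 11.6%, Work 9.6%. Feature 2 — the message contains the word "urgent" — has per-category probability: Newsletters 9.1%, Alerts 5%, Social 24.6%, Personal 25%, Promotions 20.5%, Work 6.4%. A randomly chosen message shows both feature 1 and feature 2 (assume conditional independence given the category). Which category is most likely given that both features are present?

Promotions

Compute prior × likelihood for every hypothesis:
  Newsletters: 0.07 × 0.19 × 0.091 = 0.0012103
  Alerts: 0.04 × 0.162 × 0.05 = 0.000324
  Social: 0.21 × 0.18 × 0.246 = 0.0092988
  Personal: 0.11 × 0.08 × 0.25 = 0.0022
  Promotions: 0.46 × 0.116 × 0.205 = 0.0109388
  Work: 0.11 × 0.096 × 0.064 = 0.00067584
Total = 0.02464774.
Largest term belongs to Promotions, so Promotions is most probable.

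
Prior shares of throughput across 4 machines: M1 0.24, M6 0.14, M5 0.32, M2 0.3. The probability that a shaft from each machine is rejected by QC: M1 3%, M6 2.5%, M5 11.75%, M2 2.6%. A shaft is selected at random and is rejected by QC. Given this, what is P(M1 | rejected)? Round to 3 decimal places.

0.128

Prior × likelihood for each hypothesis:
  M1: 0.24 × 0.03 = 0.0072
  M6: 0.14 × 0.025 = 0.0035
  M5: 0.32 × 0.1175 = 0.0376
  M2: 0.3 × 0.026 = 0.0078
Sum = 0.0561.
P(M1 | evidence) = 0.0072 / 0.0561 ≈ 0.128.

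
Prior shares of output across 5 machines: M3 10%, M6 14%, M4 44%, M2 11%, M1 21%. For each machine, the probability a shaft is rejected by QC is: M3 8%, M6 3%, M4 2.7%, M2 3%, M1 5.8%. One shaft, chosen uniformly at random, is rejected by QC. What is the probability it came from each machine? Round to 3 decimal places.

M3 0.202, M6 0.106, M4 0.300, M2 0.083, M1 0.308

Compute prior × likelihood for every hypothesis:
  M3: 0.1 × 0.08 = 0.008
  M6: 0.14 × 0.03 = 0.0042
  M4: 0.44 × 0.027 = 0.01188
  M2: 0.11 × 0.03 = 0.0033
  M1: 0.21 × 0.058 = 0.01218
Total = 0.03956.
P(M3 | rejected) = 0.008/0.03956 ≈ 0.202
P(M6 | rejected) = 0.0042/0.03956 ≈ 0.106
P(M4 | rejected) = 0.01188/0.03956 ≈ 0.300
P(M2 | rejected) = 0.0033/0.03956 ≈ 0.083
P(M1 | rejected) = 0.01218/0.03956 ≈ 0.308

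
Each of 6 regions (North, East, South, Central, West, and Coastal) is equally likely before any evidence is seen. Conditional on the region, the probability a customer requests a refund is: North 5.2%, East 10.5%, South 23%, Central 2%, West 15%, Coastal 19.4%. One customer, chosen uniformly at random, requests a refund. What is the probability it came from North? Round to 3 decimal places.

With a uniform prior (1/6 each), posterior ∝ likelihood:
  North: 0.052
  East: 0.105
  South: 0.23
  Central: 0.02
  West: 0.15
  Coastal: 0.194
Normalizing constant = 0.751.
P(North | evidence) = 0.052 / 0.751 ≈ 0.069.

0.069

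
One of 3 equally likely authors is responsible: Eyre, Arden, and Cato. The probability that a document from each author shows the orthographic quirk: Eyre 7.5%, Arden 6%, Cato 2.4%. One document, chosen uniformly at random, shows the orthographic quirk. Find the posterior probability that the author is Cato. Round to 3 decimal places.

Since the prior is uniform, the posterior is proportional to the likelihood:
  Eyre: 0.075
  Arden: 0.06
  Cato: 0.024
Total = 0.159.
P(Cato | evidence) = 0.024 / 0.159 ≈ 0.151.

0.151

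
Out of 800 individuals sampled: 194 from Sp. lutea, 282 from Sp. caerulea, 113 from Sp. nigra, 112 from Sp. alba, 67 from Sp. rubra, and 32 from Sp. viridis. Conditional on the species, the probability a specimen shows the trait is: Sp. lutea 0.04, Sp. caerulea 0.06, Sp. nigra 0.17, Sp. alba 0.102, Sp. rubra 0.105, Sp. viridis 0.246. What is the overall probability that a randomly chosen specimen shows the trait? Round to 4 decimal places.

0.0878

Prior × likelihood for each hypothesis:
  Sp. lutea: 0.2425 × 0.04 = 0.0097
  Sp. caerulea: 0.3525 × 0.06 = 0.02115
  Sp. nigra: 0.14125 × 0.17 = 0.0240125
  Sp. alba: 0.14 × 0.102 = 0.01428
  Sp. rubra: 0.08375 × 0.105 = 0.00879375
  Sp. viridis: 0.04 × 0.246 = 0.00984
P(trait) = 0.0097 + 0.02115 + 0.0240125 + 0.01428 + 0.00879375 + 0.00984 = 0.08777625 → 0.0878.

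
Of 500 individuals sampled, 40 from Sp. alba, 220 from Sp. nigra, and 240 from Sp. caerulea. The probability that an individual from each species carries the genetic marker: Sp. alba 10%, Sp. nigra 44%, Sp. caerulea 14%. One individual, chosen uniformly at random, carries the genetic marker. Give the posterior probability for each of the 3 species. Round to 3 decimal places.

Unnormalized posteriors (prior × likelihood):
  Sp. alba: 0.08 × 0.1 = 0.008
  Sp. nigra: 0.44 × 0.44 = 0.1936
  Sp. caerulea: 0.48 × 0.14 = 0.0672
Sum = 0.2688.
P(Sp. alba | marker) = 0.008/0.2688 ≈ 0.030
P(Sp. nigra | marker) = 0.1936/0.2688 ≈ 0.720
P(Sp. caerulea | marker) = 0.0672/0.2688 ≈ 0.250

Sp. alba 0.030, Sp. nigra 0.720, Sp. caerulea 0.250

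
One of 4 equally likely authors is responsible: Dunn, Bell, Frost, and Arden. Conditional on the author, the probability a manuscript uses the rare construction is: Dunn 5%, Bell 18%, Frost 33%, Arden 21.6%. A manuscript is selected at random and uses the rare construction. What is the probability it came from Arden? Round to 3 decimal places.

0.278

Since the prior is uniform, the posterior is proportional to the likelihood:
  Dunn: 0.05
  Bell: 0.18
  Frost: 0.33
  Arden: 0.216
Normalizing constant = 0.776.
P(Arden | evidence) = 0.216 / 0.776 ≈ 0.278.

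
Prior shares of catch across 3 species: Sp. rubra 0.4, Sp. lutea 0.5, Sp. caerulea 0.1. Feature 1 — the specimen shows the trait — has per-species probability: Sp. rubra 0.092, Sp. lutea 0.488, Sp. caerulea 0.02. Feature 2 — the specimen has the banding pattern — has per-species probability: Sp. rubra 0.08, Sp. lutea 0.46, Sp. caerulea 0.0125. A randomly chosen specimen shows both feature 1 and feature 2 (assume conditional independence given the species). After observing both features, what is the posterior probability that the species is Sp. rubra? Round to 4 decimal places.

Compute prior × likelihood for every hypothesis:
  Sp. rubra: 0.4 × 0.092 × 0.08 = 0.002944
  Sp. lutea: 0.5 × 0.488 × 0.46 = 0.11224
  Sp. caerulea: 0.1 × 0.02 × 0.0125 = 0.000025
Sum = 0.115209.
P(Sp. rubra | evidence) = 0.002944 / 0.115209 ≈ 0.0256.

0.0256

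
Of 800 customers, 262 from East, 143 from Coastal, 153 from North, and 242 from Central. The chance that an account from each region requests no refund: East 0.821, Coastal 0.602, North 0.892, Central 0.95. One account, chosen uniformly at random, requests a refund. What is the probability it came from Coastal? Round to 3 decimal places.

0.430

Taking complements, P(refund | each) = East 0.179, Coastal 0.398, North 0.108, Central 0.05.
Prior × likelihood for each hypothesis:
  East: 0.3275 × 0.179 = 0.0586225
  Coastal: 0.17875 × 0.398 = 0.0711425
  North: 0.19125 × 0.108 = 0.020655
  Central: 0.3025 × 0.05 = 0.015125
Sum = 0.165545.
P(Coastal | evidence) = 0.0711425 / 0.165545 ≈ 0.430.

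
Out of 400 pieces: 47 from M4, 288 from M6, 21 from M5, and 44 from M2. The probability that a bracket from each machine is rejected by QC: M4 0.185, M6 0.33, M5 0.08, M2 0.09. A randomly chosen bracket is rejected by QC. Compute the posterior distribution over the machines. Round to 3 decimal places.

By Bayes' rule, posterior ∝ prior × likelihood:
  M4: 0.1175 × 0.185 = 0.0217375
  M6: 0.72 × 0.33 = 0.2376
  M5: 0.0525 × 0.08 = 0.0042
  M2: 0.11 × 0.09 = 0.0099
Sum = 0.2734375.
P(M4 | rejected) = 0.0217375/0.2734375 ≈ 0.079
P(M6 | rejected) = 0.2376/0.2734375 ≈ 0.869
P(M5 | rejected) = 0.0042/0.2734375 ≈ 0.015
P(M2 | rejected) = 0.0099/0.2734375 ≈ 0.036
(Check: 0.079+0.869+0.015+0.036 = 0.999.)

M4 0.079, M6 0.869, M5 0.015, M2 0.036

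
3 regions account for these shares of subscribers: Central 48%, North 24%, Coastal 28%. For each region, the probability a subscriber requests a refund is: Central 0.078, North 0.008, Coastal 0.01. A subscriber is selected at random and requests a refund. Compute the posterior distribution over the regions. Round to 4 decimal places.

Central 0.8880, North 0.0455, Coastal 0.0664

Prior × likelihood for each hypothesis:
  Central: 0.48 × 0.078 = 0.03744
  North: 0.24 × 0.008 = 0.00192
  Coastal: 0.28 × 0.01 = 0.0028
Total = 0.04216.
P(Central | refund) = 0.03744/0.04216 ≈ 0.8880
P(North | refund) = 0.00192/0.04216 ≈ 0.0455
P(Coastal | refund) = 0.0028/0.04216 ≈ 0.0664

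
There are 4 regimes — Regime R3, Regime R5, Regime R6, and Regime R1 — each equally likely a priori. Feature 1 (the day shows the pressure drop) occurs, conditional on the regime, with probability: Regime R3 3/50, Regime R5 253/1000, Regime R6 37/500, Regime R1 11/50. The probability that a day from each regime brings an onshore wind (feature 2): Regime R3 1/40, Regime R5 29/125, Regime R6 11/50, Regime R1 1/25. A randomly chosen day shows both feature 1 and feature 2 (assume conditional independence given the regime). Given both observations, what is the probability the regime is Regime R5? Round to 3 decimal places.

Since the prior is uniform, the posterior is proportional to the likelihood:
  Regime R3: 0.06 × 0.025 = 0.0015
  Regime R5: 0.253 × 0.232 = 0.058696
  Regime R6: 0.074 × 0.22 = 0.01628
  Regime R1: 0.22 × 0.04 = 0.0088
Normalizing constant = 0.085276.
P(Regime R5 | evidence) = 0.058696 / 0.085276 ≈ 0.688.

0.688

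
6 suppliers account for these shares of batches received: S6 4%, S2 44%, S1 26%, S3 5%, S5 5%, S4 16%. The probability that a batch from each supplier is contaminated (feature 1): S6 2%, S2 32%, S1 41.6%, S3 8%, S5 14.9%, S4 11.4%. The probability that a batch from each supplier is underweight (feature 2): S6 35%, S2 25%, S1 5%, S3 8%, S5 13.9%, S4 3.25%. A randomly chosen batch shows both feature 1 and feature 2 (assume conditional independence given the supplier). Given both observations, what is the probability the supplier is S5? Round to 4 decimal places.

By Bayes' rule, posterior ∝ prior × likelihood:
  S6: 0.04 × 0.02 × 0.35 = 0.00028
  S2: 0.44 × 0.32 × 0.25 = 0.0352
  S1: 0.26 × 0.416 × 0.05 = 0.005408
  S3: 0.05 × 0.08 × 0.08 = 0.00032
  S5: 0.05 × 0.149 × 0.139 = 0.00103555
  S4: 0.16 × 0.114 × 0.0325 = 0.0005928
Normalizing constant = 0.04283635.
P(S5 | evidence) = 0.00103555 / 0.04283635 ≈ 0.0242.

0.0242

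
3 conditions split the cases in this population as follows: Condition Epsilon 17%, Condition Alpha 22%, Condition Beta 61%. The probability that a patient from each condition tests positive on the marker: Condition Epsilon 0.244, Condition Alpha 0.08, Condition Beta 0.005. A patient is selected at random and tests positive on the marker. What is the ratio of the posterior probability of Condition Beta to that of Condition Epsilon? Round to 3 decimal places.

Compute prior × likelihood for every hypothesis:
  Condition Epsilon: 0.17 × 0.244 = 0.04148
  Condition Alpha: 0.22 × 0.08 = 0.0176
  Condition Beta: 0.61 × 0.005 = 0.00305
Normalizing constant = 0.06213.
The ratio is 0.00305 / 0.04148 (the normalizer cancels) = 0.074.

0.074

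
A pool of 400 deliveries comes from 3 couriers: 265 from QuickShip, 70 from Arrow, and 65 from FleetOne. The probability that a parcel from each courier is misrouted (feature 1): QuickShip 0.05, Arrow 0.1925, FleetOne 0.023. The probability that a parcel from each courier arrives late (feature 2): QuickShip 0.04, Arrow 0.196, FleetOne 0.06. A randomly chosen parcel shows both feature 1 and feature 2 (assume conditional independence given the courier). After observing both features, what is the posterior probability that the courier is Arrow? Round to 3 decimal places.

0.810

Unnormalized posteriors (prior × likelihood):
  QuickShip: 0.6625 × 0.05 × 0.04 = 0.001325
  Arrow: 0.175 × 0.1925 × 0.196 = 0.00660275
  FleetOne: 0.1625 × 0.023 × 0.06 = 0.00022425
Sum = 0.008152.
P(Arrow | evidence) = 0.00660275 / 0.008152 ≈ 0.810.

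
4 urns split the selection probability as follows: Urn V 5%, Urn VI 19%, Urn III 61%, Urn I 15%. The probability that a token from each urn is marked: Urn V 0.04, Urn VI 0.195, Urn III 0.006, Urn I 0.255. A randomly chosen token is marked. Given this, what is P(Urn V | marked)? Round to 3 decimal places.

0.025

Compute prior × likelihood for every hypothesis:
  Urn V: 0.05 × 0.04 = 0.002
  Urn VI: 0.19 × 0.195 = 0.03705
  Urn III: 0.61 × 0.006 = 0.00366
  Urn I: 0.15 × 0.255 = 0.03825
Normalizing constant = 0.08096.
P(Urn V | evidence) = 0.002 / 0.08096 ≈ 0.025.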